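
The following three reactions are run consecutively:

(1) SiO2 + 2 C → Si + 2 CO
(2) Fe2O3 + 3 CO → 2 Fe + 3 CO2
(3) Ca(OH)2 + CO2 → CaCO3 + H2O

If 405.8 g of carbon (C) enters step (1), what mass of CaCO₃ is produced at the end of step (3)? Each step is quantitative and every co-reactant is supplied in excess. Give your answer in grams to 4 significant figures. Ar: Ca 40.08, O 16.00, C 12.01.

3382 g

M(C) = 12.01 g/mol.
M(CaCO3) = 40.08 + 12.01 + 3(16.00) = 100.09 g/mol.
n(C) = 405.8 / 12.01 = 33.789 mol.
Reaction (1): C→CO ratio 2:2 ⇒ n(CO) = 33.789 mol.
Reaction (2): CO→CO2 ratio 3:3 ⇒ n(CO2) = 33.789 mol.
Reaction (3): CO2→CaCO3 ratio 1:1 ⇒ n(CaCO3) = 33.789 mol.
Mass of CaCO3 = 33.789 × 100.09 = 3381.9 g.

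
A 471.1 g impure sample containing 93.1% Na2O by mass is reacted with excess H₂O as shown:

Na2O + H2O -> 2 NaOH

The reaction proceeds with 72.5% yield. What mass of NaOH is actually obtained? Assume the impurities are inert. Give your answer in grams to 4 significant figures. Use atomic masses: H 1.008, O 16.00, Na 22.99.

410.4 g

Pure Na2O available = 471.1 g × 0.931 = 438.59 g.
M(Na2O) = 2(22.99) + 16.00 = 61.98 g/mol.
M(NaOH) = 22.99 + 16.00 + 1.008 = 39.998 g/mol.
n(Na2O) = 438.59 g / 61.98 g/mol = 7.0764 mol.
From the equation the Na2O:NaOH mole ratio is 1:2, so n(NaOH) = 7.0764 × 2/1 = 14.153 mol.
Mass of NaOH = 14.153 mol × 39.998 g/mol = 566.08 g.
Actual mass collected = 566.08 g × 0.725 = 410.41 g.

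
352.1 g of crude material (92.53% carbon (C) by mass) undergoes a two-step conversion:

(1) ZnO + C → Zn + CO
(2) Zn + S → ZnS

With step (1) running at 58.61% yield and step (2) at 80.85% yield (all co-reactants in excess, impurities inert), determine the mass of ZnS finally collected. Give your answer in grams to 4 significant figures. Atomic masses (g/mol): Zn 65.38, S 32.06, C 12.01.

1253 g

Pure C = 352.1 × 0.9253 = 325.80 g.
M(C) = 12.01 g/mol.
M(ZnS) = 65.38 + 32.06 = 97.44 g/mol.
n(C) = 325.80 / 12.01 = 27.127 mol.
Step 1 (C:Zn = 1:1): theoretical n(Zn) = 27.127 mol; at 58.61% yield, n(Zn) = 15.899 mol.
Step 2 (Zn:ZnS = 1:1): theoretical n(ZnS) = 15.899 mol, so theoretical mass = 15.899 × 97.44 = 1549.2 g.
At 80.85% yield, actual mass of ZnS = 1549.2 × 0.8085 = 1252.5 g.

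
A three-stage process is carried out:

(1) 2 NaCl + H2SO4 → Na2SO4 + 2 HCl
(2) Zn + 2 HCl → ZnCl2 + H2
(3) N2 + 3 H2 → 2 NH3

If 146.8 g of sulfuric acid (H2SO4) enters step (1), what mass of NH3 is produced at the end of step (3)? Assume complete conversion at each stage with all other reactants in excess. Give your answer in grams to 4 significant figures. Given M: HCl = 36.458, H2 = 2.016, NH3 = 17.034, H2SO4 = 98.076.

17.00 g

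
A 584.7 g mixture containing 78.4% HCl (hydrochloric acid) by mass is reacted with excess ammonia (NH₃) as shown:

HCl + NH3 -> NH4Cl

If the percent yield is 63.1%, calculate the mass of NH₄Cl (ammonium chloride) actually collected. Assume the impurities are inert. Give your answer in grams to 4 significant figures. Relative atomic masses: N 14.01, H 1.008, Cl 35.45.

424.4 g

Pure HCl available = 584.7 g × 0.784 = 458.40 g.
M(HCl) = 1.008 + 35.45 = 36.458 g/mol.
M(NH4Cl) = 14.01 + 4(1.008) + 35.45 = 53.492 g/mol.
n(HCl) = 458.40 g / 36.458 g/mol = 12.574 mol.
From the equation the HCl:NH4Cl mole ratio is 1:1, so n(NH4Cl) = 12.574 × 1/1 = 12.574 mol.
Mass of NH4Cl = 12.574 mol × 53.492 g/mol = 672.58 g.
Actual mass collected = 672.58 g × 0.631 = 424.40 g.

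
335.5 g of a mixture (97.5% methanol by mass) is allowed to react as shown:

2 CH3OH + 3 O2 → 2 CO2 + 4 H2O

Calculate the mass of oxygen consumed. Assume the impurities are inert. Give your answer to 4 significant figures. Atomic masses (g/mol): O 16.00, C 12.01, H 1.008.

Mass of pure CH3OH = 335.5 g × 0.975 = 327.11 g.
M(CH3OH) = 12.01 + 4(1.008) + 16.00 = 32.042 g/mol.
M(O2) = 2(16.00) = 32.00 g/mol.
n(CH3OH) = 327.11 g / 32.042 g/mol = 10.209 mol.
From the equation the CH3OH:O2 mole ratio is 2:3, so n(O2) = 10.209 × 3/2 = 15.313 mol.
Mass of O2 = 15.313 mol × 32.00 g/mol = 490.03 g.

490.0 g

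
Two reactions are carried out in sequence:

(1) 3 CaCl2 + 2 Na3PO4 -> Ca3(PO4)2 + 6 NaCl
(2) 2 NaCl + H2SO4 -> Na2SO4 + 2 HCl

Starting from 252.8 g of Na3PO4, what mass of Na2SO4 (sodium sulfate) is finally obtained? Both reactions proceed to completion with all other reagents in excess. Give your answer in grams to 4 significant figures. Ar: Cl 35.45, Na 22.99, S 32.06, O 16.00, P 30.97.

M(Na3PO4) = 3(22.99) + 30.97 + 4(16.00) = 163.94 g/mol.
M(Na2SO4) = 2(22.99) + 32.06 + 4(16.00) = 142.04 g/mol.
n(Na3PO4) = 252.80 / 163.94 = 1.5420 mol.
Step 1 gives a 2:6 ratio of Na3PO4 to NaCl, so n(NaCl) = 4.6261 mol.
In step 2 the NaCl:Na2SO4 ratio is 2:1, so n(Na2SO4) = 2.3130 mol.
Mass of Na2SO4 = 2.3130 × 142.04 = 328.54 g.

328.5 g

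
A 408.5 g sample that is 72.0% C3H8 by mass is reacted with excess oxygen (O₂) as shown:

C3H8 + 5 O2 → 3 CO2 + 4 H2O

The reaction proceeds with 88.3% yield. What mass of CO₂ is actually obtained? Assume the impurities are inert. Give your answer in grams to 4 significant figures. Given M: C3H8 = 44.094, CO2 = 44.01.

777.6 g

Pure C3H8 available = 408.5 g × 0.720 = 294.12 g.
n(C3H8) = 294.12 g / 44.094 g/mol = 6.6703 mol.
From the equation the C3H8:CO2 mole ratio is 1:3, so n(CO2) = 6.6703 × 3/1 = 20.011 mol.
Mass of CO2 = 20.011 mol × 44.01 g/mol = 880.68 g.
Actual mass collected = 880.68 g × 0.883 = 777.64 g.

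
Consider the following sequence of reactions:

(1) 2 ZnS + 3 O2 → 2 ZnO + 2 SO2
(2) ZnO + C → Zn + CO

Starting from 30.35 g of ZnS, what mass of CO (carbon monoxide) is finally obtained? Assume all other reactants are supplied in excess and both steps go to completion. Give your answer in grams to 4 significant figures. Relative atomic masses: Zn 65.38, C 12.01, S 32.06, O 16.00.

M(ZnS) = 65.38 + 32.06 = 97.44 g/mol.
M(CO) = 12.01 + 16.00 = 28.01 g/mol.
n(ZnS) = 30.350 / 97.44 = 0.31147 mol.
Step 1 gives a 2:2 ratio of ZnS to ZnO, so n(ZnO) = 0.31147 mol.
In step 2 the ZnO:CO ratio is 1:1, so n(CO) = 0.31147 mol.
Mass of CO = 0.31147 × 28.01 = 8.7244 g.

8.724 g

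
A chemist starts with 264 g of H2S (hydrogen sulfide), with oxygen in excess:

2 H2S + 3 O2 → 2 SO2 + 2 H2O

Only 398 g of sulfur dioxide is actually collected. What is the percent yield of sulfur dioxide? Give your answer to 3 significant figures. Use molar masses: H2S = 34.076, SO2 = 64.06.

80.2 %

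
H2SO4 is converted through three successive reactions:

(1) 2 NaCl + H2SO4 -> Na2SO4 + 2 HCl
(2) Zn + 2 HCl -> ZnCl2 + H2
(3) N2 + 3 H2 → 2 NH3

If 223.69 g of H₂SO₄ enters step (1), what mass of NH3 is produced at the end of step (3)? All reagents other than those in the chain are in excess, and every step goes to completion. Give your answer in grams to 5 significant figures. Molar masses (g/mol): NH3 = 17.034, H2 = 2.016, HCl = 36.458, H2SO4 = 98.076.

25.901 g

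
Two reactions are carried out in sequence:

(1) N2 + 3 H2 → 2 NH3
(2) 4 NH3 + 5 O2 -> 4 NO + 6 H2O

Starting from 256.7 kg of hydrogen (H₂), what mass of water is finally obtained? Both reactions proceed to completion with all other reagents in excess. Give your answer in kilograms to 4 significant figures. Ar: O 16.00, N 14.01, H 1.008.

2294 kg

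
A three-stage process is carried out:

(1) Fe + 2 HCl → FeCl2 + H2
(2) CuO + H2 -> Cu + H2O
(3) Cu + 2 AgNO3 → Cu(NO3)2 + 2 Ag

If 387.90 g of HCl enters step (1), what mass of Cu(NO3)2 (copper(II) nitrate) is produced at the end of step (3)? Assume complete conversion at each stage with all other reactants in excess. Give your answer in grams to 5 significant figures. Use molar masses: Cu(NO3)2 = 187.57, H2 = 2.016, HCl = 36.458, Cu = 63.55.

n(HCl) = 387.90 / 36.458 = 10.6396 mol.
Reaction (1): HCl→H2 ratio 2:1 ⇒ n(H2) = 5.31982 mol.
Reaction (2): H2→Cu ratio 1:1 ⇒ n(Cu) = 5.31982 mol.
Reaction (3): Cu→Cu(NO3)2 ratio 1:1 ⇒ n(Cu(NO3)2) = 5.31982 mol.
Mass of Cu(NO3)2 = 5.31982 × 187.57 = 997.839 g.

997.84 g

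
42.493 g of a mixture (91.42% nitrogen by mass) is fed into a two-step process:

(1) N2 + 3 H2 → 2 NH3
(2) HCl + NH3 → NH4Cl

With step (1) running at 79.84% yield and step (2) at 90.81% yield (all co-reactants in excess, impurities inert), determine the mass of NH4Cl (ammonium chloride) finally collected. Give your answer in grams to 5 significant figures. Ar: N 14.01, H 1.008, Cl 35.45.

Pure N2 = 42.493 × 0.9142 = 38.8471 g.
M(N2) = 2(14.01) = 28.02 g/mol.
M(NH4Cl) = 14.01 + 4(1.008) + 35.45 = 53.492 g/mol.
n(N2) = 38.8471 / 28.02 = 1.38641 mol.
Step 1 (N2:NH3 = 1:2): theoretical n(NH3) = 2.77281 mol; at 79.84% yield, n(NH3) = 2.21381 mol.
Step 2 (NH3:NH4Cl = 1:1): theoretical n(NH4Cl) = 2.21381 mol, so theoretical mass = 2.21381 × 53.492 = 118.421 g.
At 90.81% yield, actual mass of NH4Cl = 118.421 × 0.9081 = 107.538 g.

107.54 g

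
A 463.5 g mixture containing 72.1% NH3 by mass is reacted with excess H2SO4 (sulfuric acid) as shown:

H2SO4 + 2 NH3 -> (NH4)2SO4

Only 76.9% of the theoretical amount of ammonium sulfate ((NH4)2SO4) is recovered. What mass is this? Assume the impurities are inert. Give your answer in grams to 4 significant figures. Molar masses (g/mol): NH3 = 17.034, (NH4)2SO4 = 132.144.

996.8 g

Pure NH3 available = 463.5 g × 0.721 = 334.18 g.
n(NH3) = 334.18 g / 17.034 g/mol = 19.619 mol.
From the equation the NH3:(NH4)2SO4 mole ratio is 2:1, so n((NH4)2SO4) = 19.619 × 1/2 = 9.8093 mol.
Mass of (NH4)2SO4 = 9.8093 mol × 132.144 g/mol = 1296.2 g.
Actual mass collected = 1296.2 g × 0.769 = 996.81 g.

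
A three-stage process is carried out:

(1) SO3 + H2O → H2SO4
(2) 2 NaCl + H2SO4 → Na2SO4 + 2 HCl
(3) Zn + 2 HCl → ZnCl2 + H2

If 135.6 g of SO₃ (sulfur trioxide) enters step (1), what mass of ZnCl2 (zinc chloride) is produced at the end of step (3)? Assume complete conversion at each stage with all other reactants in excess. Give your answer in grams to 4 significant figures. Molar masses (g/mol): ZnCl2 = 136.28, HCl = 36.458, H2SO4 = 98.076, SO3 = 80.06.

230.8 g

n(SO3) = 135.6 / 80.06 = 1.6937 mol.
Reaction (1): SO3→H2SO4 ratio 1:1 ⇒ n(H2SO4) = 1.6937 mol.
Reaction (2): H2SO4→HCl ratio 1:2 ⇒ n(HCl) = 3.3875 mol.
Reaction (3): HCl→ZnCl2 ratio 2:1 ⇒ n(ZnCl2) = 1.6937 mol.
Mass of ZnCl2 = 1.6937 × 136.28 = 230.82 g.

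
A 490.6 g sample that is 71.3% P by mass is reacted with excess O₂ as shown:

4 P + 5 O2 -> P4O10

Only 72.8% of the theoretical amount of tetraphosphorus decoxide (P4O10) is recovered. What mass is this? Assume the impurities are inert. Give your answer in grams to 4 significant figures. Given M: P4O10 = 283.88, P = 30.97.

583.6 g

Pure P available = 490.6 g × 0.713 = 349.80 g.
n(P) = 349.80 g / 30.97 g/mol = 11.295 mol.
From the equation the P:P4O10 mole ratio is 4:1, so n(P4O10) = 11.295 × 1/4 = 2.8237 mol.
Mass of P4O10 = 2.8237 mol × 283.88 g/mol = 801.59 g.
Actual mass collected = 801.59 g × 0.728 = 583.56 g.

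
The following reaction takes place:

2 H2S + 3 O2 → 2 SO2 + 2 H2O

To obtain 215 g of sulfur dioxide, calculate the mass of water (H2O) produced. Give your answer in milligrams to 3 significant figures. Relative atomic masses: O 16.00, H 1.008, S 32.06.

M(SO2) = 32.06 + 2(16.00) = 64.06 g/mol.
M(H2O) = 2(1.008) + 16.00 = 18.016 g/mol.
n(SO2) = 215.0 g / 64.06 g/mol = 3.356 mol.
From the equation the SO2:H2O mole ratio is 2:2, so n(H2O) = 3.356 × 2/2 = 3.356 mol.
Mass of H2O = 3.356 mol × 18.016 g/mol = 60.47 g.
Converting to mg: 60.47 g = 60500 mg.

60500 mg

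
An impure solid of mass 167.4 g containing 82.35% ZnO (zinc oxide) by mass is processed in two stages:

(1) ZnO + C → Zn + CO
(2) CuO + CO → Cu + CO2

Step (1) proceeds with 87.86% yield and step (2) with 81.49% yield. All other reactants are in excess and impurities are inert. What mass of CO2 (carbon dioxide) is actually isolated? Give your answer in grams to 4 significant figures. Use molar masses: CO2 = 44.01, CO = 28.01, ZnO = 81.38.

Pure ZnO = 167.4 × 0.8235 = 137.85 g.
n(ZnO) = 137.85 / 81.38 = 1.6940 mol.
Step 1 (ZnO:CO = 1:1): theoretical n(CO) = 1.6940 mol; at 87.86% yield, n(CO) = 1.4883 mol.
Step 2 (CO:CO2 = 1:1): theoretical n(CO2) = 1.4883 mol, so theoretical mass = 1.4883 × 44.01 = 65.500 g.
At 81.49% yield, actual mass of CO2 = 65.500 × 0.8149 = 53.376 g.

53.38 g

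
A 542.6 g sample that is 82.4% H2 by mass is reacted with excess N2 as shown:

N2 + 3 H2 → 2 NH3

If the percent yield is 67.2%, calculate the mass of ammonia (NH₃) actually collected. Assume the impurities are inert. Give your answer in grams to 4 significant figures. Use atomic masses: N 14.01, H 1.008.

1692 g

Pure H2 available = 542.6 g × 0.824 = 447.10 g.
M(H2) = 2(1.008) = 2.016 g/mol.
M(NH3) = 14.01 + 3(1.008) = 17.034 g/mol.
n(H2) = 447.10 g / 2.016 g/mol = 221.78 mol.
From the equation the H2:NH3 mole ratio is 3:2, so n(NH3) = 221.78 × 2/3 = 147.85 mol.
Mass of NH3 = 147.85 mol × 17.034 g/mol = 2518.5 g.
Actual mass collected = 2518.5 g × 0.672 = 1692.4 g.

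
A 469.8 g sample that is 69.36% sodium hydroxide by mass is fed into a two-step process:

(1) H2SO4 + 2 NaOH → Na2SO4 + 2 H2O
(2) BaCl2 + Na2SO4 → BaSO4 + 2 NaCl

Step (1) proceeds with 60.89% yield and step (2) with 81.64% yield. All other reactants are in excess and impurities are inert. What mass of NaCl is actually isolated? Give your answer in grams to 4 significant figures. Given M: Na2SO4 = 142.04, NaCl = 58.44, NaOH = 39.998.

236.7 g

Pure NaOH = 469.8 × 0.6936 = 325.85 g.
n(NaOH) = 325.85 / 39.998 = 8.1467 mol.
Step 1 (NaOH:Na2SO4 = 2:1): theoretical n(Na2SO4) = 4.0734 mol; at 60.89% yield, n(Na2SO4) = 2.4803 mol.
Step 2 (Na2SO4:NaCl = 1:2): theoretical n(NaCl) = 4.9605 mol, so theoretical mass = 4.9605 × 58.44 = 289.89 g.
At 81.64% yield, actual mass of NaCl = 289.89 × 0.8164 = 236.67 g.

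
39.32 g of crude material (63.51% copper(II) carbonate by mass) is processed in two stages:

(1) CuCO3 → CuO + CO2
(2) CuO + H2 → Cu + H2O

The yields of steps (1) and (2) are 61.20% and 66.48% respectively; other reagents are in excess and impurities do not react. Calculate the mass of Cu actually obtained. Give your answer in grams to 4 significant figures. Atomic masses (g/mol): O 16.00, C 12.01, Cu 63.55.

Pure CuCO3 = 39.32 × 0.6351 = 24.972 g.
M(CuCO3) = 63.55 + 12.01 + 3(16.00) = 123.56 g/mol.
M(Cu) = 63.55 g/mol.
n(CuCO3) = 24.972 / 123.56 = 0.20211 mol.
Step 1 (CuCO3:CuO = 1:1): theoretical n(CuO) = 0.20211 mol; at 61.20% yield, n(CuO) = 0.12369 mol.
Step 2 (CuO:Cu = 1:1): theoretical n(Cu) = 0.12369 mol, so theoretical mass = 0.12369 × 63.55 = 7.8604 g.
At 66.48% yield, actual mass of Cu = 7.8604 × 0.6648 = 5.2256 g.

5.226 g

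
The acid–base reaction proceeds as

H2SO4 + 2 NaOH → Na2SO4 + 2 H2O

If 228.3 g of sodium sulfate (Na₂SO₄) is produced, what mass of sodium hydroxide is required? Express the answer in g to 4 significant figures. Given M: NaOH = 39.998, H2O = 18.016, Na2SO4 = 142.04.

n(Na2SO4) = 228.30 g / 142.04 g/mol = 1.6073 mol.
From the equation the Na2SO4:NaOH mole ratio is 1:2, so n(NaOH) = 1.6073 × 2/1 = 3.2146 mol.
Mass of NaOH = 3.2146 mol × 39.998 g/mol = 128.58 g.

128.6 g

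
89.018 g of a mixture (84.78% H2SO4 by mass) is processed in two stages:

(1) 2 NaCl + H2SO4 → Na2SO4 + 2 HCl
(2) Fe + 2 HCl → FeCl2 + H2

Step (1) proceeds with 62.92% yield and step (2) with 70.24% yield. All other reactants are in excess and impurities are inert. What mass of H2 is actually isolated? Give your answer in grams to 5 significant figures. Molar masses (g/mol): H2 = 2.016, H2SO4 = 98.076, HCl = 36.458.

Pure H2SO4 = 89.018 × 0.8478 = 75.4695 g.
n(H2SO4) = 75.4695 / 98.076 = 0.769500 mol.
Step 1 (H2SO4:HCl = 1:2): theoretical n(HCl) = 1.53900 mol; at 62.92% yield, n(HCl) = 0.968339 mol.
Step 2 (HCl:H2 = 2:1): theoretical n(H2) = 0.484169 mol, so theoretical mass = 0.484169 × 2.016 = 0.976085 g.
At 70.24% yield, actual mass of H2 = 0.976085 × 0.7024 = 0.685602 g.

0.68560 g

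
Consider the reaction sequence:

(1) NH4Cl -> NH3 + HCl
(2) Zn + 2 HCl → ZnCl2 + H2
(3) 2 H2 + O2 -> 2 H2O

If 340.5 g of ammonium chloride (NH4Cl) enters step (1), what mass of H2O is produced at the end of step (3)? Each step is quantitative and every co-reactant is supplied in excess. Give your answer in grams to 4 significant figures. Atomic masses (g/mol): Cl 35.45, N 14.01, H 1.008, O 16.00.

57.34 g

M(NH4Cl) = 14.01 + 4(1.008) + 35.45 = 53.492 g/mol.
M(H2O) = 2(1.008) + 16.00 = 18.016 g/mol.
n(NH4Cl) = 340.5 / 53.492 = 6.3654 mol.
Reaction (1): NH4Cl→HCl ratio 1:1 ⇒ n(HCl) = 6.3654 mol.
Reaction (2): HCl→H2 ratio 2:1 ⇒ n(H2) = 3.1827 mol.
Reaction (3): H2→H2O ratio 2:2 ⇒ n(H2O) = 3.1827 mol.
Mass of H2O = 3.1827 × 18.016 = 57.340 g.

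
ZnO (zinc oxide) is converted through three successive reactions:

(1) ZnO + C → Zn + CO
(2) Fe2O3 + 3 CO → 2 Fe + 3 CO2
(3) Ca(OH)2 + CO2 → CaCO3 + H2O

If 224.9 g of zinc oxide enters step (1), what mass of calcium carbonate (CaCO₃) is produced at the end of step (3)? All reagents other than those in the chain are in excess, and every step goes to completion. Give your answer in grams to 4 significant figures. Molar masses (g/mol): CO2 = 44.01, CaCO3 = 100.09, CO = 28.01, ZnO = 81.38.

n(ZnO) = 224.9 / 81.38 = 2.7636 mol.
Reaction (1): ZnO→CO ratio 1:1 ⇒ n(CO) = 2.7636 mol.
Reaction (2): CO→CO2 ratio 3:3 ⇒ n(CO2) = 2.7636 mol.
Reaction (3): CO2→CaCO3 ratio 1:1 ⇒ n(CaCO3) = 2.7636 mol.
Mass of CaCO3 = 2.7636 × 100.09 = 276.61 g.

276.6 g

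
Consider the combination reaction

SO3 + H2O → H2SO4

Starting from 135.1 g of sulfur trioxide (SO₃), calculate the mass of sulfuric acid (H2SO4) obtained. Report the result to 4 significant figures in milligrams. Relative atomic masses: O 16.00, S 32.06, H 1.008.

M(SO3) = 32.06 + 3(16.00) = 80.06 g/mol.
M(H2SO4) = 2(1.008) + 32.06 + 4(16.00) = 98.076 g/mol.
n(SO3) = 135.10 g / 80.06 g/mol = 1.6875 mol.
From the equation the SO3:H2SO4 mole ratio is 1:1, so n(H2SO4) = 1.6875 × 1/1 = 1.6875 mol.
Mass of H2SO4 = 1.6875 mol × 98.076 g/mol = 165.50 g.
Converting to mg: 165.50 g = 165500 mg.

165500 mg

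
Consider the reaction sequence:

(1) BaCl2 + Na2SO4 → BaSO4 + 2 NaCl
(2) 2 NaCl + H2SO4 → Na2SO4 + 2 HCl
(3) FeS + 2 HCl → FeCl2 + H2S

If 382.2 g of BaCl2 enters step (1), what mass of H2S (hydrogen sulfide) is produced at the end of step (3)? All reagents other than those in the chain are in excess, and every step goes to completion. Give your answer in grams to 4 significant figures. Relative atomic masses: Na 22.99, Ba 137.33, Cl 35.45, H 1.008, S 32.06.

62.55 g

M(BaCl2) = 137.33 + 2(35.45) = 208.23 g/mol.
M(H2S) = 2(1.008) + 32.06 = 34.076 g/mol.
n(BaCl2) = 382.2 / 208.23 = 1.8355 mol.
Reaction (1): BaCl2→NaCl ratio 1:2 ⇒ n(NaCl) = 3.6709 mol.
Reaction (2): NaCl→HCl ratio 2:2 ⇒ n(HCl) = 3.6709 mol.
Reaction (3): HCl→H2S ratio 2:1 ⇒ n(H2S) = 1.8355 mol.
Mass of H2S = 1.8355 × 34.076 = 62.545 g.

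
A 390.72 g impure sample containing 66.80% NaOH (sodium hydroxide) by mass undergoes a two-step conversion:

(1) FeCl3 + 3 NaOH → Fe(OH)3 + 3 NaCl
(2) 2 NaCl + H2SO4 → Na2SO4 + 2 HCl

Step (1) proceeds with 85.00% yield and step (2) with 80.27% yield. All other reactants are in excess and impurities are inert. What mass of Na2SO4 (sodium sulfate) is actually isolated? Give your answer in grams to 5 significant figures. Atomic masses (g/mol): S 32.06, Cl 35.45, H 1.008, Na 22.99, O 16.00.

316.20 g

Pure NaOH = 390.72 × 0.6680 = 261.001 g.
M(NaOH) = 22.99 + 16.00 + 1.008 = 39.998 g/mol.
M(Na2SO4) = 2(22.99) + 32.06 + 4(16.00) = 142.04 g/mol.
n(NaOH) = 261.001 / 39.998 = 6.52535 mol.
Step 1 (NaOH:NaCl = 3:3): theoretical n(NaCl) = 6.52535 mol; at 85.00% yield, n(NaCl) = 5.54655 mol.
Step 2 (NaCl:Na2SO4 = 2:1): theoretical n(Na2SO4) = 2.77327 mol, so theoretical mass = 2.77327 × 142.04 = 393.916 g.
At 80.27% yield, actual mass of Na2SO4 = 393.916 × 0.8027 = 316.196 g.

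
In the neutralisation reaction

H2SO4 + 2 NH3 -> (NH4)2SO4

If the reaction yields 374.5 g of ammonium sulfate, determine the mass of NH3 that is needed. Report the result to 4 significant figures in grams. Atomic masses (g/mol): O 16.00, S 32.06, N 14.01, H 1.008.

96.55 g

M((NH4)2SO4) = 2(14.01) + 8(1.008) + 32.06 + 4(16.00) = 132.144 g/mol.
M(NH3) = 14.01 + 3(1.008) = 17.034 g/mol.
n((NH4)2SO4) = 374.50 g / 132.144 g/mol = 2.8340 mol.
From the equation the (NH4)2SO4:NH3 mole ratio is 1:2, so n(NH3) = 2.8340 × 2/1 = 5.6681 mol.
Mass of NH3 = 5.6681 mol × 17.034 g/mol = 96.550 g.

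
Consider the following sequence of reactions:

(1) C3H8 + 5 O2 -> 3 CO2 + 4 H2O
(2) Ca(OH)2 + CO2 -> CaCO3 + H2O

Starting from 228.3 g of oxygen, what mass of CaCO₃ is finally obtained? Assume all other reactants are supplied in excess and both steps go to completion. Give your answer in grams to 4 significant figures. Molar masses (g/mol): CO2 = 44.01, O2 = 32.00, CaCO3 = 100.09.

428.4 g

n(O2) = 228.30 / 32.00 = 7.1344 mol.
Step 1 gives a 5:3 ratio of O2 to CO2, so n(CO2) = 4.2806 mol.
In step 2 the CO2:CaCO3 ratio is 1:1, so n(CaCO3) = 4.2806 mol.
Mass of CaCO3 = 4.2806 × 100.09 = 428.45 g.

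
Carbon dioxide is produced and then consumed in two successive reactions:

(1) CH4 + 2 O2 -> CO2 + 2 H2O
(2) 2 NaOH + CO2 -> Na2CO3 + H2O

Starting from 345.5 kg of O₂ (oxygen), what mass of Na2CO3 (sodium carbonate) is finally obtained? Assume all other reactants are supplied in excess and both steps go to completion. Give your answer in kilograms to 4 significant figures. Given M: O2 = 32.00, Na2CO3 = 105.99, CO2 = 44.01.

345.5 kg = 345500 g.
n(O2) = 345500 / 32.00 = 10797 mol.
Step 1 gives a 2:1 ratio of O2 to CO2, so n(CO2) = 5398.4 mol.
In step 2 the CO2:Na2CO3 ratio is 1:1, so n(Na2CO3) = 5398.4 mol.
Mass of Na2CO3 = 5398.4 × 105.99 = 572180 g = 572.2 kg.

572.2 kg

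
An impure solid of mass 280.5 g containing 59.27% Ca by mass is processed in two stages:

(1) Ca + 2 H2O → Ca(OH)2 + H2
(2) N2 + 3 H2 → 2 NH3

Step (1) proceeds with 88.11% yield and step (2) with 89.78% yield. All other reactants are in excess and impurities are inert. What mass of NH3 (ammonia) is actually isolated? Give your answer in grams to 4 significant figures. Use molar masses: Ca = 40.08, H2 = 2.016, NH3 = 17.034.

37.26 g

Pure Ca = 280.5 × 0.5927 = 166.25 g.
n(Ca) = 166.25 / 40.08 = 4.1480 mol.
Step 1 (Ca:H2 = 1:1): theoretical n(H2) = 4.1480 mol; at 88.11% yield, n(H2) = 3.6548 mol.
Step 2 (H2:NH3 = 3:2): theoretical n(NH3) = 2.4365 mol, so theoretical mass = 2.4365 × 17.034 = 41.504 g.
At 89.78% yield, actual mass of NH3 = 41.504 × 0.8978 = 37.262 g.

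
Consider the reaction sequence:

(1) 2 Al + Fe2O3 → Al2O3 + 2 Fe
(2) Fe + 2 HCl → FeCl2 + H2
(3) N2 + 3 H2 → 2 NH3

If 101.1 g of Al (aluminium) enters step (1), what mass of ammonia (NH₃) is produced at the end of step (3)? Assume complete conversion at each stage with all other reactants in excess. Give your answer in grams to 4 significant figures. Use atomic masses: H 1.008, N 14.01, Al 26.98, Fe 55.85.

42.55 g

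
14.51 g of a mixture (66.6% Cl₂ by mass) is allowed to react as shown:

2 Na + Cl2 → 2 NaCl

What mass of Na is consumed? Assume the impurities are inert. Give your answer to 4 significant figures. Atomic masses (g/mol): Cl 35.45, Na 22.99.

6.267 g

Mass of pure Cl2 = 14.51 g × 0.666 = 9.6637 g.
M(Cl2) = 2(35.45) = 70.90 g/mol.
M(Na) = 22.99 g/mol.
n(Cl2) = 9.6637 g / 70.90 g/mol = 0.13630 mol.
From the equation the Cl2:Na mole ratio is 1:2, so n(Na) = 0.13630 × 2/1 = 0.27260 mol.
Mass of Na = 0.27260 mol × 22.99 g/mol = 6.2671 g.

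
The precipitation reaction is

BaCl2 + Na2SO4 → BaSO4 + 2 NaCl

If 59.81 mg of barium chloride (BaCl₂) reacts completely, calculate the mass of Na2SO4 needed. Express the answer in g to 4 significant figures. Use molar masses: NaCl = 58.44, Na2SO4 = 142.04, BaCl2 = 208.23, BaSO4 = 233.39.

0.04080 g

Convert: 59.81 mg = 0.059810 g.
n(BaCl2) = 0.059810 g / 208.23 g/mol = 0.00028723 mol.
From the equation the BaCl2:Na2SO4 mole ratio is 1:1, so n(Na2SO4) = 0.00028723 × 1/1 = 0.00028723 mol.
Mass of Na2SO4 = 0.00028723 mol × 142.04 g/mol = 0.040798 g.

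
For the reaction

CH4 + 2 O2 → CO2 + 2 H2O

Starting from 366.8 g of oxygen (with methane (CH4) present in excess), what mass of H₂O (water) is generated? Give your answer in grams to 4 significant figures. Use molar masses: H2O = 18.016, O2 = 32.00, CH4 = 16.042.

206.5 g

n(O2) = 366.80 g / 32.00 g/mol = 11.463 mol.
From the equation the O2:H2O mole ratio is 2:2, so n(H2O) = 11.463 × 2/2 = 11.463 mol.
Mass of H2O = 11.463 mol × 18.016 g/mol = 206.51 g.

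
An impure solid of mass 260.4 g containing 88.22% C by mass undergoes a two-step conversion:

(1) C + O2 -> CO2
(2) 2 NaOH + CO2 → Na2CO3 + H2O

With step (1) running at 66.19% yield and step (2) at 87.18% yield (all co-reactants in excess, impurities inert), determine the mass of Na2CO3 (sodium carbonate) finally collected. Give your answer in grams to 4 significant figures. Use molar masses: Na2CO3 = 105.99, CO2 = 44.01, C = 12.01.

Pure C = 260.4 × 0.8822 = 229.72 g.
n(C) = 229.72 / 12.01 = 19.128 mol.
Step 1 (C:CO2 = 1:1): theoretical n(CO2) = 19.128 mol; at 66.19% yield, n(CO2) = 12.661 mol.
Step 2 (CO2:Na2CO3 = 1:1): theoretical n(Na2CO3) = 12.661 mol, so theoretical mass = 12.661 × 105.99 = 1341.9 g.
At 87.18% yield, actual mass of Na2CO3 = 1341.9 × 0.8718 = 1169.9 g.

1170 g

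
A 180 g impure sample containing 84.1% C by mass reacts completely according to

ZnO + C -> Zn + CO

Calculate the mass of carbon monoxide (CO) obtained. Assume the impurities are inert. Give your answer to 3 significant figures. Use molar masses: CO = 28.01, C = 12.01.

Mass of pure C = 180 g × 0.841 = 151.4 g.
n(C) = 151.4 g / 12.01 g/mol = 12.60 mol.
From the equation the C:CO mole ratio is 1:1, so n(CO) = 12.60 × 1/1 = 12.60 mol.
Mass of CO = 12.60 mol × 28.01 g/mol = 353.1 g.

353 g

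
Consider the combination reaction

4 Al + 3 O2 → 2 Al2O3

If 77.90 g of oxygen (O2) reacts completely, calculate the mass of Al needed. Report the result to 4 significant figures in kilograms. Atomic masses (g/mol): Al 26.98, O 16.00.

0.08757 kg

M(O2) = 2(16.00) = 32.00 g/mol.
M(Al) = 26.98 g/mol.
n(O2) = 77.900 g / 32.00 g/mol = 2.4344 mol.
From the equation the O2:Al mole ratio is 3:4, so n(Al) = 2.4344 × 4/3 = 3.2458 mol.
Mass of Al = 3.2458 mol × 26.98 g/mol = 87.573 g.
Converting to kg: 87.573 g = 0.08757 kg.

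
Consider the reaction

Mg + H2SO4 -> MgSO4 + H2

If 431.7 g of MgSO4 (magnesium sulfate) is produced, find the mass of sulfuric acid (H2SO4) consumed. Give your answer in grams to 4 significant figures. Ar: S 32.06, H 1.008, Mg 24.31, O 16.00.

351.7 g

M(MgSO4) = 24.31 + 32.06 + 4(16.00) = 120.37 g/mol.
M(H2SO4) = 2(1.008) + 32.06 + 4(16.00) = 98.076 g/mol.
n(MgSO4) = 431.70 g / 120.37 g/mol = 3.5864 mol.
From the equation the MgSO4:H2SO4 mole ratio is 1:1, so n(H2SO4) = 3.5864 × 1/1 = 3.5864 mol.
Mass of H2SO4 = 3.5864 mol × 98.076 g/mol = 351.74 g.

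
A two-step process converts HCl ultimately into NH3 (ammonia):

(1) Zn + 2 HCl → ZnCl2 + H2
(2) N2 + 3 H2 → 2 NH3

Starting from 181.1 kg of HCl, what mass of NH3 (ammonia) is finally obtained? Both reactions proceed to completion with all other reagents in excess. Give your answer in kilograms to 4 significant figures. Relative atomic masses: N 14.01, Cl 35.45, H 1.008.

28.20 kg

M(HCl) = 1.008 + 35.45 = 36.458 g/mol.
M(NH3) = 14.01 + 3(1.008) = 17.034 g/mol.
181.1 kg = 181100 g.
n(HCl) = 181100 / 36.458 = 4967.4 mol.
Step 1 gives a 2:1 ratio of HCl to H2, so n(H2) = 2483.7 mol.
In step 2 the H2:NH3 ratio is 3:2, so n(NH3) = 1655.8 mol.
Mass of NH3 = 1655.8 × 17.034 = 28205 g = 28.20 kg.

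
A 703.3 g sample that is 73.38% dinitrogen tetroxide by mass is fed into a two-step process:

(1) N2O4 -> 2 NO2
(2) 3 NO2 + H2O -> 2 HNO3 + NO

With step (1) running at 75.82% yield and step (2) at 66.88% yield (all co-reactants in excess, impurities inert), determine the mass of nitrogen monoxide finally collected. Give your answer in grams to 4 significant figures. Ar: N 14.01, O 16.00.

56.90 g

Pure N2O4 = 703.3 × 0.7338 = 516.08 g.
M(N2O4) = 2(14.01) + 4(16.00) = 92.02 g/mol.
M(NO) = 14.01 + 16.00 = 30.01 g/mol.
n(N2O4) = 516.08 / 92.02 = 5.6084 mol.
Step 1 (N2O4:NO2 = 1:2): theoretical n(NO2) = 11.217 mol; at 75.82% yield, n(NO2) = 8.5045 mol.
Step 2 (NO2:NO = 3:1): theoretical n(NO) = 2.8348 mol, so theoretical mass = 2.8348 × 30.01 = 85.074 g.
At 66.88% yield, actual mass of NO = 85.074 × 0.6688 = 56.897 g.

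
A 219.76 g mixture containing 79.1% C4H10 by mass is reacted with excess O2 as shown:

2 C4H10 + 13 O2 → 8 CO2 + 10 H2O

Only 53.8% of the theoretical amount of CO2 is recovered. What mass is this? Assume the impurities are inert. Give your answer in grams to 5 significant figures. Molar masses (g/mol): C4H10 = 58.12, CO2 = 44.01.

283.27 g

Pure C4H10 available = 219.76 g × 0.791 = 173.830 g.
n(C4H10) = 173.830 g / 58.12 g/mol = 2.99088 mol.
From the equation the C4H10:CO2 mole ratio is 2:8, so n(CO2) = 2.99088 × 8/2 = 11.9635 mol.
Mass of CO2 = 11.9635 mol × 44.01 g/mol = 526.515 g.
Actual mass collected = 526.515 g × 0.538 = 283.265 g.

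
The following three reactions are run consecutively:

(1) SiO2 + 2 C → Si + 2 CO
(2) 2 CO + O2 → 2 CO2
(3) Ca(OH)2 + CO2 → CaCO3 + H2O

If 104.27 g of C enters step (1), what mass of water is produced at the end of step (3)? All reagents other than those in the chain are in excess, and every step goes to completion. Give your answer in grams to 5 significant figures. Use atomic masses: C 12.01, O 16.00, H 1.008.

M(C) = 12.01 g/mol.
M(H2O) = 2(1.008) + 16.00 = 18.016 g/mol.
n(C) = 104.27 / 12.01 = 8.68193 mol.
Reaction (1): C→CO ratio 2:2 ⇒ n(CO) = 8.68193 mol.
Reaction (2): CO→CO2 ratio 2:2 ⇒ n(CO2) = 8.68193 mol.
Reaction (3): CO2→H2O ratio 1:1 ⇒ n(H2O) = 8.68193 mol.
Mass of H2O = 8.68193 × 18.016 = 156.414 g.

156.41 g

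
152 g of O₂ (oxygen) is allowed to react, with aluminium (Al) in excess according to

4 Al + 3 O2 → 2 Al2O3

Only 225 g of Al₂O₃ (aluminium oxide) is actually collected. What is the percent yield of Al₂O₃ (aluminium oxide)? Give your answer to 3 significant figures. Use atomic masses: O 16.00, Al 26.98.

M(O2) = 2(16.00) = 32.00 g/mol.
M(Al2O3) = 2(26.98) + 3(16.00) = 101.96 g/mol.
n(O2) = 152.0 g / 32.00 g/mol = 4.750 mol.
From the equation the O2:Al2O3 mole ratio is 3:2, so n(Al2O3) = 4.750 × 2/3 = 3.167 mol.
Mass of Al2O3 = 3.167 mol × 101.96 g/mol = 322.9 g.
This is the theoretical yield. Percent yield = 225 g / 322.9 g × 100% = 69.69%.

69.7 %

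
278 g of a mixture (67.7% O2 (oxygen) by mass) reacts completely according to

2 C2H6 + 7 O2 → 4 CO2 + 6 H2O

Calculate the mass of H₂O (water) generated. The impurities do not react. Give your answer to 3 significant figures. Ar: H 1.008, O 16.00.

Mass of pure O2 = 278 g × 0.677 = 188.2 g.
M(O2) = 2(16.00) = 32.00 g/mol.
M(H2O) = 2(1.008) + 16.00 = 18.016 g/mol.
n(O2) = 188.2 g / 32.00 g/mol = 5.881 mol.
From the equation the O2:H2O mole ratio is 7:6, so n(H2O) = 5.881 × 6/7 = 5.041 mol.
Mass of H2O = 5.041 mol × 18.016 g/mol = 90.82 g.

90.8 g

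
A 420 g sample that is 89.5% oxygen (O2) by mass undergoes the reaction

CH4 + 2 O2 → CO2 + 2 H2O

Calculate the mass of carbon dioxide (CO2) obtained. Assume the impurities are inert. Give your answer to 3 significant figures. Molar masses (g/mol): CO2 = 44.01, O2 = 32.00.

Mass of pure O2 = 420 g × 0.895 = 375.9 g.
n(O2) = 375.9 g / 32.00 g/mol = 11.75 mol.
From the equation the O2:CO2 mole ratio is 2:1, so n(CO2) = 11.75 × 1/2 = 5.873 mol.
Mass of CO2 = 5.873 mol × 44.01 g/mol = 258.5 g.

258 g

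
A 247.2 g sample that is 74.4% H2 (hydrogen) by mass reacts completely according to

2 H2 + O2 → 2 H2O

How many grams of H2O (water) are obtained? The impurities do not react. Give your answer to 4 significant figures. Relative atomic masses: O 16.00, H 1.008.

Mass of pure H2 = 247.2 g × 0.744 = 183.92 g.
M(H2) = 2(1.008) = 2.016 g/mol.
M(H2O) = 2(1.008) + 16.00 = 18.016 g/mol.
n(H2) = 183.92 g / 2.016 g/mol = 91.229 mol.
From the equation the H2:H2O mole ratio is 2:2, so n(H2O) = 91.229 × 2/2 = 91.229 mol.
Mass of H2O = 91.229 mol × 18.016 g/mol = 1643.6 g.

1644 g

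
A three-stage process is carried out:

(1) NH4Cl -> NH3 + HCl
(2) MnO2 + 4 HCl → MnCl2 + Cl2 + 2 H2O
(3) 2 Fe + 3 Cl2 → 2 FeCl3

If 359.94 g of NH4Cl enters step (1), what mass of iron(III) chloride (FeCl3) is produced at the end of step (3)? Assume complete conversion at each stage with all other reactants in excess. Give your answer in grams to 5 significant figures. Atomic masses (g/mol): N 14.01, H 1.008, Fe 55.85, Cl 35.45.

M(NH4Cl) = 14.01 + 4(1.008) + 35.45 = 53.492 g/mol.
M(FeCl3) = 55.85 + 3(35.45) = 162.20 g/mol.
n(NH4Cl) = 359.94 / 53.492 = 6.72886 mol.
Reaction (1): NH4Cl→HCl ratio 1:1 ⇒ n(HCl) = 6.72886 mol.
Reaction (2): HCl→Cl2 ratio 4:1 ⇒ n(Cl2) = 1.68221 mol.
Reaction (3): Cl2→FeCl3 ratio 3:2 ⇒ n(FeCl3) = 1.12148 mol.
Mass of FeCl3 = 1.12148 × 162.20 = 181.903 g.

181.90 g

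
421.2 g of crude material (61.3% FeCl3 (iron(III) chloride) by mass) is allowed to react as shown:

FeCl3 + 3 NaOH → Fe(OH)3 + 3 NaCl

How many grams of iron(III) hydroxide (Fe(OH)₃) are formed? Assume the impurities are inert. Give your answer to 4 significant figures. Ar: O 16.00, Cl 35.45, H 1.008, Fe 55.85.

Mass of pure FeCl3 = 421.2 g × 0.613 = 258.20 g.
M(FeCl3) = 55.85 + 3(35.45) = 162.20 g/mol.
M(Fe(OH)3) = 55.85 + 3(16.00) + 3(1.008) = 106.874 g/mol.
n(FeCl3) = 258.20 g / 162.20 g/mol = 1.5918 mol.
From the equation the FeCl3:Fe(OH)3 mole ratio is 1:1, so n(Fe(OH)3) = 1.5918 × 1/1 = 1.5918 mol.
Mass of Fe(OH)3 = 1.5918 mol × 106.874 g/mol = 170.13 g.

170.1 g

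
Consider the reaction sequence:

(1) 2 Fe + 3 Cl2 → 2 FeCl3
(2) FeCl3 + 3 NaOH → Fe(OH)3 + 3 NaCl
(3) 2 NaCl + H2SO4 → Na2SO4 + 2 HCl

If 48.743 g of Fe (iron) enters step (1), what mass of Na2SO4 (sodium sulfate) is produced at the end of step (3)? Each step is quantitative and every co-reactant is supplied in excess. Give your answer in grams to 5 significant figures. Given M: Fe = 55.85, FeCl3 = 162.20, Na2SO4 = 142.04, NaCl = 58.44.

n(Fe) = 48.743 / 55.85 = 0.872748 mol.
Reaction (1): Fe→FeCl3 ratio 2:2 ⇒ n(FeCl3) = 0.872748 mol.
Reaction (2): FeCl3→NaCl ratio 1:3 ⇒ n(NaCl) = 2.61825 mol.
Reaction (3): NaCl→Na2SO4 ratio 2:1 ⇒ n(Na2SO4) = 1.30912 mol.
Mass of Na2SO4 = 1.30912 × 142.04 = 185.948 g.

185.95 g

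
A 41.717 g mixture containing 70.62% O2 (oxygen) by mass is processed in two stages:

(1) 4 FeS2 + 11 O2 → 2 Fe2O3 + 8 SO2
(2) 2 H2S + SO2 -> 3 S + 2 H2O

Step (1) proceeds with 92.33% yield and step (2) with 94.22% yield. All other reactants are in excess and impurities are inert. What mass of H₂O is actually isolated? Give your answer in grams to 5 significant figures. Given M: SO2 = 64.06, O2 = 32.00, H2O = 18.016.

Pure O2 = 41.717 × 0.7062 = 29.4605 g.
n(O2) = 29.4605 / 32.00 = 0.920642 mol.
Step 1 (O2:SO2 = 11:8): theoretical n(SO2) = 0.669558 mol; at 92.33% yield, n(SO2) = 0.618203 mol.
Step 2 (SO2:H2O = 1:2): theoretical n(H2O) = 1.23641 mol, so theoretical mass = 1.23641 × 18.016 = 22.2751 g.
At 94.22% yield, actual mass of H2O = 22.2751 × 0.9422 = 20.9876 g.

20.988 g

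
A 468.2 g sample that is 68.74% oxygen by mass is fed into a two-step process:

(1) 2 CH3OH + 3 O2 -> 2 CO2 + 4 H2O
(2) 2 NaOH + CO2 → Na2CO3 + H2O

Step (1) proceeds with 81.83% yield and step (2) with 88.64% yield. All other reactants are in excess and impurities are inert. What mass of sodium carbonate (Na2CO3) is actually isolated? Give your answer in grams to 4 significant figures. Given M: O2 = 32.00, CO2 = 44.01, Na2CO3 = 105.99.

515.5 g

Pure O2 = 468.2 × 0.6874 = 321.84 g.
n(O2) = 321.84 / 32.00 = 10.058 mol.
Step 1 (O2:CO2 = 3:2): theoretical n(CO2) = 6.7050 mol; at 81.83% yield, n(CO2) = 5.4867 mol.
Step 2 (CO2:Na2CO3 = 1:1): theoretical n(Na2CO3) = 5.4867 mol, so theoretical mass = 5.4867 × 105.99 = 581.54 g.
At 88.64% yield, actual mass of Na2CO3 = 581.54 × 0.8864 = 515.47 g.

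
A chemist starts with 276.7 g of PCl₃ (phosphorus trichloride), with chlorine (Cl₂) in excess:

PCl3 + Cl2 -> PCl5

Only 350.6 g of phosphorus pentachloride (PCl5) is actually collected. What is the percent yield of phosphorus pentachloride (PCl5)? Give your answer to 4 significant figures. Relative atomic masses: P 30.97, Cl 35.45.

83.56 %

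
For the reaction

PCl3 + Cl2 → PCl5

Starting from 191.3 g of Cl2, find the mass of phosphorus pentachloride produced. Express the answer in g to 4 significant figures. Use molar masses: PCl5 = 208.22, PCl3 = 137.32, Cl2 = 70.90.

n(Cl2) = 191.30 g / 70.90 g/mol = 2.6982 mol.
From the equation the Cl2:PCl5 mole ratio is 1:1, so n(PCl5) = 2.6982 × 1/1 = 2.6982 mol.
Mass of PCl5 = 2.6982 mol × 208.22 g/mol = 561.81 g.

561.8 g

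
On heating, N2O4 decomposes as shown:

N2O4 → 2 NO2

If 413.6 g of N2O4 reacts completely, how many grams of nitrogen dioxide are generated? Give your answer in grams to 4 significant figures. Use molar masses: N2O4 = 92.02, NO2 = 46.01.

n(N2O4) = 413.60 g / 92.02 g/mol = 4.4947 mol.
From the equation the N2O4:NO2 mole ratio is 1:2, so n(NO2) = 4.4947 × 2/1 = 8.9894 mol.
Mass of NO2 = 8.9894 mol × 46.01 g/mol = 413.60 g.

413.6 g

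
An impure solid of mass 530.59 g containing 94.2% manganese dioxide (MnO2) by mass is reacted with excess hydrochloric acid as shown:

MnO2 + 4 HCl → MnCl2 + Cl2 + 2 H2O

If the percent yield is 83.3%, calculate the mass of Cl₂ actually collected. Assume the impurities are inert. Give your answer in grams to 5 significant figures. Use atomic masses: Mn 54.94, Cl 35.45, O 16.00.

339.53 g

Pure MnO2 available = 530.59 g × 0.942 = 499.816 g.
M(MnO2) = 54.94 + 2(16.00) = 86.94 g/mol.
M(Cl2) = 2(35.45) = 70.90 g/mol.
n(MnO2) = 499.816 g / 86.94 g/mol = 5.74897 mol.
From the equation the MnO2:Cl2 mole ratio is 1:1, so n(Cl2) = 5.74897 × 1/1 = 5.74897 mol.
Mass of Cl2 = 5.74897 mol × 70.90 g/mol = 407.602 g.
Actual mass collected = 407.602 g × 0.833 = 339.533 g.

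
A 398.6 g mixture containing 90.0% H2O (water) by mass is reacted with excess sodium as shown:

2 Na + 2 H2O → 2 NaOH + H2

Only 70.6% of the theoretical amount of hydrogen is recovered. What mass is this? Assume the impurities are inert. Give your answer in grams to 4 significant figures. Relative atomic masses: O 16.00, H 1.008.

Pure H2O available = 398.6 g × 0.900 = 358.74 g.
M(H2O) = 2(1.008) + 16.00 = 18.016 g/mol.
M(H2) = 2(1.008) = 2.016 g/mol.
n(H2O) = 358.74 g / 18.016 g/mol = 19.912 mol.
From the equation the H2O:H2 mole ratio is 2:1, so n(H2) = 19.912 × 1/2 = 9.9562 mol.
Mass of H2 = 9.9562 mol × 2.016 g/mol = 20.072 g.
Actual mass collected = 20.072 g × 0.706 = 14.171 g.

14.17 g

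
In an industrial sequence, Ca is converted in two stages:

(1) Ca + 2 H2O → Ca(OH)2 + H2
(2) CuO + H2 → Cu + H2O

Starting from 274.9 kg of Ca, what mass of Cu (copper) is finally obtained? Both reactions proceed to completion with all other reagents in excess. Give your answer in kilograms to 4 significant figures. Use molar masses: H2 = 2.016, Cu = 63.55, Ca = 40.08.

274.9 kg = 274900 g.
n(Ca) = 274900 / 40.08 = 6858.8 mol.
Step 1 gives a 1:1 ratio of Ca to H2, so n(H2) = 6858.8 mol.
In step 2 the H2:Cu ratio is 1:1, so n(Cu) = 6858.8 mol.
Mass of Cu = 6858.8 × 63.55 = 435880 g = 435.9 kg.

435.9 kg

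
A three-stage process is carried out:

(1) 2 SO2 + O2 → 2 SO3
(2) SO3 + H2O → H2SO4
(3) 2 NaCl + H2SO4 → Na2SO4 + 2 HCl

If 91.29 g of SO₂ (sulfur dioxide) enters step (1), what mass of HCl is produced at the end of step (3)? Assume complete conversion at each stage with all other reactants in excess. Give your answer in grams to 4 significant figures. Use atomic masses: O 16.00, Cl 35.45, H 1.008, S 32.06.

103.9 g

M(SO2) = 32.06 + 2(16.00) = 64.06 g/mol.
M(HCl) = 1.008 + 35.45 = 36.458 g/mol.
n(SO2) = 91.29 / 64.06 = 1.4251 mol.
Reaction (1): SO2→SO3 ratio 2:2 ⇒ n(SO3) = 1.4251 mol.
Reaction (2): SO3→H2SO4 ratio 1:1 ⇒ n(H2SO4) = 1.4251 mol.
Reaction (3): H2SO4→HCl ratio 1:2 ⇒ n(HCl) = 2.8501 mol.
Mass of HCl = 2.8501 × 36.458 = 103.91 g.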